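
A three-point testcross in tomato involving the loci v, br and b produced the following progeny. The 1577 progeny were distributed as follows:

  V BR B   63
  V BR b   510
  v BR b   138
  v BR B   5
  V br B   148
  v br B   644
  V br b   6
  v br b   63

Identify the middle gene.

br

The two most frequent reciprocal classes, V BR b and v br B, are the parental types, so the F1 was V BR b / v br B.
The two rarest classes, V br b and v BR B, are the double crossovers. Comparing them with the parentals, only the br allele has switched, so br is the middle locus and the order is v – br – b.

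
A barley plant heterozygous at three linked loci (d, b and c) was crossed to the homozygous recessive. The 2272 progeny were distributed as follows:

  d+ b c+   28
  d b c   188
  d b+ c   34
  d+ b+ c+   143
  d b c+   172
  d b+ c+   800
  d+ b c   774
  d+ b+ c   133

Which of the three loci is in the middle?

c

The two most frequent reciprocal classes, d b+ c+ and d+ b c, are the parental types, so the F1 was d b+ c+ / d+ b c.
The two rarest classes, d b+ c and d+ b c+, are the double crossovers. Comparing them with the parentals, only the c allele has switched, so c is the middle locus and the order is b – c – d.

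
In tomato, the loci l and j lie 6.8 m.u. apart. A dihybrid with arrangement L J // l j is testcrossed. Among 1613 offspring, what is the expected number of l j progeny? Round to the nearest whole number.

752

A map distance of 6.8 m.u. corresponds to a recombination frequency of 0.068.
The F1 is L J / l j, so l j is a parental gamete class with expected frequency (1 − r)/2 = 0.932/2 = 0.4660.
Expected number = 0.4660 × 1613 = 751.66 ≈ 752.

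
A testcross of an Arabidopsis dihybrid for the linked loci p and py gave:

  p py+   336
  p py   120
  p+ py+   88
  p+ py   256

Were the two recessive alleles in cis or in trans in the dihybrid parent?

trans

The two most frequent classes are p+ py (256) and p py+ (336); these are the parental (non-recombinant) types.
So the F1 carried p+ py on one chromosome and p py+ on the other — the recessive alleles are on opposite chromosomes (trans / repulsion).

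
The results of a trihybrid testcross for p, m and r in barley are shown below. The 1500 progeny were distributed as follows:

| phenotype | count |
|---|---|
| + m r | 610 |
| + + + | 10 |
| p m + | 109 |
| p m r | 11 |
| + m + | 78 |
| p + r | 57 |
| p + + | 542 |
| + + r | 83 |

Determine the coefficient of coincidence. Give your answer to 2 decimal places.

The two most frequent reciprocal classes, + m r and p + +, are the parental types, so the F1 was + m r / p + +.
The two rarest classes, p m r and + + +, are the double crossovers. Comparing them with the parentals, only the p allele has switched, so p is the middle locus and the order is r – p – m.
r–p: (135 + 21)/1500 = 0.1040; p–m: (192 + 21)/1500 = 0.1420.
Expected DCO frequency = 0.1040 × 0.1420 ≈ 0.01477; observed = 21/1500 ≈ 0.01400.
Coefficient of coincidence = 0.01400/0.01477 ≈ 0.95.

0.95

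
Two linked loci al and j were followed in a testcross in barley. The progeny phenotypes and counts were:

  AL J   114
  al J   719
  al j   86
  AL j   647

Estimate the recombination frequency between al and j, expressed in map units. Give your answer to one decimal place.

12.8 map units

The two most frequent classes, AL j (647) and al J (719), are the parental types, so the F1 was AL j / al J.
The recombinant classes are AL J and al j: 114 + 86 = 200.
Recombination frequency = 200/1566 = 0.1277 ≈ 12.8%, i.e. 12.8 map units.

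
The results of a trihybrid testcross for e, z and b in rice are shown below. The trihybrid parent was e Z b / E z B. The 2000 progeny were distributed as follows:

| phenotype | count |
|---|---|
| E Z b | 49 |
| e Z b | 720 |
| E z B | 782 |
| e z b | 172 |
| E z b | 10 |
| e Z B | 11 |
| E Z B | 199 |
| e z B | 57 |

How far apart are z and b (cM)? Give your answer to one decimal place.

19.6 cM

The two rarest classes, e Z B and E z b, are the double crossovers. Comparing them with the parentals, only the b allele has switched, so b is the middle locus and the order is z – b – e.
Crossovers in the z–b interval produce the single-crossover classes e z b and E Z B (172 + 199 = 371) plus the double crossovers (21).
RF(z–b) = (371 + 21) / 2000 = 392/2000 = 0.1960 → 19.6 cM.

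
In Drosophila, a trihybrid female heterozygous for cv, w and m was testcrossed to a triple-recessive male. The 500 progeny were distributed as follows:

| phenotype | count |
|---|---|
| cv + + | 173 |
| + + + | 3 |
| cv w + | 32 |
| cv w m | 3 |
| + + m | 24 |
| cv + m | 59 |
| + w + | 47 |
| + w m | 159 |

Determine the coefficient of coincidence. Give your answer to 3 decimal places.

The two most frequent reciprocal classes, cv + + and + w m, are the parental types, so the F1 was cv + + / + w m.
The two rarest classes, + + + and cv w m, are the double crossovers. Comparing them with the parentals, only the cv allele has switched, so cv is the middle locus and the order is w – cv – m.
w–cv: (56 + 6)/500 = 0.1240; cv–m: (106 + 6)/500 = 0.2240.
Expected DCO frequency = 0.1240 × 0.2240 ≈ 0.02778; observed = 6/500 ≈ 0.01200.
Coefficient of coincidence = 0.01200/0.02778 ≈ 0.432.

0.432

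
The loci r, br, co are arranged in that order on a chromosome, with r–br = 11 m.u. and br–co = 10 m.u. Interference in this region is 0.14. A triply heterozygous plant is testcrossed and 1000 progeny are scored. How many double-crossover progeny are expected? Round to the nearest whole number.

9

Map distances give recombination frequencies of 0.110 and 0.100 for the two intervals.
With interference 0.14 (so coincidence = 0.86), expected double-crossover frequency = 0.110 × 0.100 × 0.86 = 0.00946.
Expected number = 0.00946 × 1000 = 9.46 ≈ 9.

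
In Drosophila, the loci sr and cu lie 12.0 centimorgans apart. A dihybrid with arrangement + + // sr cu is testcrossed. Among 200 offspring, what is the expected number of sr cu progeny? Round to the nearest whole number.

88

A map distance of 12.0 centimorgans corresponds to a recombination frequency of 0.120.
The F1 is + + / sr cu, so sr cu is a parental gamete class with expected frequency (1 − r)/2 = 0.880/2 = 0.4400.
Expected number = 0.4400 × 200 = 88.00 ≈ 88.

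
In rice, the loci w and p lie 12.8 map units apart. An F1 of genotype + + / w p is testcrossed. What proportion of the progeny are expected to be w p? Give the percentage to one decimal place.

43.6%

A map distance of 12.8 map units corresponds to a recombination frequency of 0.128.
The F1 is + + / w p, so w p is a parental gamete class with expected frequency (1 − r)/2 = 0.872/2 = 0.4360.
That is 0.4360 = 43.6% of the progeny.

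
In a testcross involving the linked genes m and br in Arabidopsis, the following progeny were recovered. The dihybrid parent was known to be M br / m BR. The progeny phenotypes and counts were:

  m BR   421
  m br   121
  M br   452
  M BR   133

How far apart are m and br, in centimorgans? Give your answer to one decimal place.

The recombinant classes are M BR and m br: 133 + 121 = 254.
Recombination frequency = 254/1127 = 0.2254 ≈ 22.5%, i.e. 22.5 centimorgans.

22.5 centimorgans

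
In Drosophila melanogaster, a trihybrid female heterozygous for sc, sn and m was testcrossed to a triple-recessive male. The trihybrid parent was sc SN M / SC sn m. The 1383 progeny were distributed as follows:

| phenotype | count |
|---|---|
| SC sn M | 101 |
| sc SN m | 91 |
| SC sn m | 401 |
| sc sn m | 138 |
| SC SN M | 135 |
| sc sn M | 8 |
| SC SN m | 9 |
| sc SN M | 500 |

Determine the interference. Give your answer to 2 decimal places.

0.61

The two rarest classes, sc sn M and SC SN m, are the double crossovers. Comparing them with the parentals, only the sn allele has switched, so sn is the middle locus and the order is sc – sn – m.
sc–sn: (273 + 17)/1383 = 0.2097; sn–m: (192 + 17)/1383 = 0.1511.
Expected DCO frequency = 0.2097 × 0.1511 ≈ 0.03169; observed = 17/1383 ≈ 0.01229.
Coefficient of coincidence = 0.01229/0.03169 ≈ 0.39; interference = 1 − 0.39 = 0.61.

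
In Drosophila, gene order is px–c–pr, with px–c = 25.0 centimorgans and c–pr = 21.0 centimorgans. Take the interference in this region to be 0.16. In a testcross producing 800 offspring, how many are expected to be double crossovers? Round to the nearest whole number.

Map distances give recombination frequencies of 0.250 and 0.210 for the two intervals.
With interference 0.16 (so coincidence = 0.84), expected double-crossover frequency = 0.250 × 0.210 × 0.84 = 0.04410.
Expected number = 0.04410 × 800 = 35.28 ≈ 35.

35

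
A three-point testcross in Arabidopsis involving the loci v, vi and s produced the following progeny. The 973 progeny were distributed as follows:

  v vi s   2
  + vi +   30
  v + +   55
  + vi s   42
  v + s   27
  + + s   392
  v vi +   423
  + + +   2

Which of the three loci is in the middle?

The two most frequent reciprocal classes, v vi + and + + s, are the parental types, so the F1 was v vi + / + + s.
The two rarest classes, v vi s and + + +, are the double crossovers. Comparing them with the parentals, only the s allele has switched, so s is the middle locus and the order is vi – s – v.

s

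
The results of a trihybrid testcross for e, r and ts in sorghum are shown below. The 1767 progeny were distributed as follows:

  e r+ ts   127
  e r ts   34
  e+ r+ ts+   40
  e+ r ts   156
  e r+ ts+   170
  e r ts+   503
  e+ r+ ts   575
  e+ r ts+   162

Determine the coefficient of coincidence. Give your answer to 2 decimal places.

0.90

The two most frequent reciprocal classes, e r ts+ and e+ r+ ts, are the parental types, so the F1 was e r ts+ / e+ r+ ts.
The two rarest classes, e r ts and e+ r+ ts+, are the double crossovers. Comparing them with the parentals, only the ts allele has switched, so ts is the middle locus and the order is r – ts – e.
r–ts: (326 + 74)/1767 = 0.2264; ts–e: (289 + 74)/1767 = 0.2054.
Expected DCO frequency = 0.2264 × 0.2054 ≈ 0.04650; observed = 74/1767 ≈ 0.04188.
Coefficient of coincidence = 0.04188/0.04650 ≈ 0.90.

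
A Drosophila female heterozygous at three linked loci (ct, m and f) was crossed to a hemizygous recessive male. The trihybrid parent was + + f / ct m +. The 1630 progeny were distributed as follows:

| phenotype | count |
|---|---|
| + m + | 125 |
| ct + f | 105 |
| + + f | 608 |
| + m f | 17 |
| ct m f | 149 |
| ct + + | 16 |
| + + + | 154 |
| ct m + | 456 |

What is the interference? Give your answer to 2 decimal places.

0.39

The two rarest classes, + m f and ct + +, are the double crossovers. Comparing them with the parentals, only the m allele has switched, so m is the middle locus and the order is f – m – ct.
f–m: (303 + 33)/1630 = 0.2061; m–ct: (230 + 33)/1630 = 0.1613.
Expected DCO frequency = 0.2061 × 0.1613 ≈ 0.03324; observed = 33/1630 ≈ 0.02025.
Coefficient of coincidence = 0.02025/0.03324 ≈ 0.61; interference = 1 − 0.61 = 0.39.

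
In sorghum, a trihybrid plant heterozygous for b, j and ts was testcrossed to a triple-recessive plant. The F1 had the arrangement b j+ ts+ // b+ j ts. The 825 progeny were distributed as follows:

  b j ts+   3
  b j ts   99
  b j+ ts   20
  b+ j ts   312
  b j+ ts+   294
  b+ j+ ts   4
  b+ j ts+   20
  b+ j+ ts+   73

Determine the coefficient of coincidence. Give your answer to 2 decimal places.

0.69

The two rarest classes, b j ts+ and b+ j+ ts, are the double crossovers. Comparing them with the parentals, only the j allele has switched, so j is the middle locus and the order is b – j – ts.
b–j: (172 + 7)/825 = 0.2170; j–ts: (40 + 7)/825 = 0.0570.
Expected DCO frequency = 0.2170 × 0.0570 ≈ 0.01237; observed = 7/825 ≈ 0.00848.
Coefficient of coincidence = 0.00848/0.01237 ≈ 0.69.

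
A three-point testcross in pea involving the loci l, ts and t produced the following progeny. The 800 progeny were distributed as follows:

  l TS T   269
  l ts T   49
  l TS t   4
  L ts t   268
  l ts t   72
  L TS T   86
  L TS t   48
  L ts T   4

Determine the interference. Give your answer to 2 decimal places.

0.63

The two most frequent reciprocal classes, l TS T and L ts t, are the parental types, so the F1 was l TS T / L ts t.
The two rarest classes, l TS t and L ts T, are the double crossovers. Comparing them with the parentals, only the t allele has switched, so t is the middle locus and the order is l – t – ts.
l–t: (158 + 8)/800 = 0.2075; t–ts: (97 + 8)/800 = 0.1313.
Expected DCO frequency = 0.2075 × 0.1313 ≈ 0.02724; observed = 8/800 ≈ 0.01000.
Coefficient of coincidence = 0.01000/0.02724 ≈ 0.37; interference = 1 − 0.37 = 0.63.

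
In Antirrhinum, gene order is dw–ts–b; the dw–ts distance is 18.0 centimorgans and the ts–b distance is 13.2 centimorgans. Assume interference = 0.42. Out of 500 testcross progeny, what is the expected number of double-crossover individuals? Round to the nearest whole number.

Map distances give recombination frequencies of 0.180 and 0.132 for the two intervals.
With interference 0.42 (so coincidence = 0.58), expected double-crossover frequency = 0.180 × 0.132 × 0.58 = 0.01378.
Expected number = 0.01378 × 500 = 6.89 ≈ 7.

7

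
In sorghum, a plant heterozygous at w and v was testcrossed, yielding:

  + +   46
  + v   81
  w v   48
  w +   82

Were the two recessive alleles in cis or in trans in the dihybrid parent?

trans

The two most frequent classes are + v (81) and w + (82); these are the parental (non-recombinant) types.
So the F1 carried + v on one chromosome and w + on the other — the recessive alleles are on opposite chromosomes (trans / repulsion).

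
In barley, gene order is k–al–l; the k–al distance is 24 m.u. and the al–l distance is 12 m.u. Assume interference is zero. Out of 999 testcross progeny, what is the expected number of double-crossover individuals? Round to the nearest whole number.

29

Map distances give recombination frequencies of 0.240 and 0.120 for the two intervals.
With no interference, expected double-crossover frequency = 0.240 × 0.120 = 0.02880.
Expected number = 0.02880 × 999 = 28.77 ≈ 29.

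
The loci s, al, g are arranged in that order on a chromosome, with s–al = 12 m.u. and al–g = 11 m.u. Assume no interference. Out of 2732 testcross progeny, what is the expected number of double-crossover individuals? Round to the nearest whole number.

36

Map distances give recombination frequencies of 0.120 and 0.110 for the two intervals.
With no interference, expected double-crossover frequency = 0.120 × 0.110 = 0.01320.
Expected number = 0.01320 × 2732 = 36.06 ≈ 36.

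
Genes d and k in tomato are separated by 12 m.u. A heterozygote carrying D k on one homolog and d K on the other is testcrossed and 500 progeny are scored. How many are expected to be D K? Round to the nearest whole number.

30

A map distance of 12 m.u. corresponds to a recombination frequency of 0.120.
The F1 is D k / d K, so D K is a recombinant gamete class with expected frequency r/2 = 0.120/2 = 0.0600.
Expected number = 0.0600 × 500 = 30.00 ≈ 30.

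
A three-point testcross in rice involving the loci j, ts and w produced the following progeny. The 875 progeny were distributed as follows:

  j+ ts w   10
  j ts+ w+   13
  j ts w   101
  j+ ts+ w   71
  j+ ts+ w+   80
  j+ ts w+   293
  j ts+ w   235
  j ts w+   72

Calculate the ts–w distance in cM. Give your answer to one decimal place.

The two most frequent reciprocal classes, j ts+ w and j+ ts w+, are the parental types, so the F1 was j ts+ w / j+ ts w+.
The two rarest classes, j ts+ w+ and j+ ts w, are the double crossovers. Comparing them with the parentals, only the w allele has switched, so w is the middle locus and the order is j – w – ts.
Crossovers in the w–ts interval produce the single-crossover classes j ts w and j+ ts+ w+ (101 + 80 = 181) plus the double crossovers (23).
RF(w–ts) = (181 + 23) / 875 = 204/875 = 0.2331 → 23.3 cM.

23.3 cM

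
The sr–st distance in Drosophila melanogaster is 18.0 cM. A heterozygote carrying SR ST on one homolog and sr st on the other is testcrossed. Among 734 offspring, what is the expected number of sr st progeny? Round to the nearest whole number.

301

A map distance of 18.0 cM corresponds to a recombination frequency of 0.180.
The F1 is SR ST / sr st, so sr st is a parental gamete class with expected frequency (1 − r)/2 = 0.820/2 = 0.4100.
Expected number = 0.4100 × 734 = 300.94 ≈ 301.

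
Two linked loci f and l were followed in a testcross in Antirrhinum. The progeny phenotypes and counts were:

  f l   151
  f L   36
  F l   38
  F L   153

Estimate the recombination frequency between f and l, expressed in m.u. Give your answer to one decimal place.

The two most frequent classes, F L (153) and f l (151), are the parental types, so the F1 was F L / f l.
The recombinant classes are F l and f L: 38 + 36 = 74.
Recombination frequency = 74/378 = 0.1958 ≈ 19.6%, i.e. 19.6 m.u.

19.6 m.u.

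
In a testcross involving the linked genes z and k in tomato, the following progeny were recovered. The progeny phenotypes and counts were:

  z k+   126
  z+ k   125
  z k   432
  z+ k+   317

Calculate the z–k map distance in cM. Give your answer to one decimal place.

25.1 cM

The two most frequent classes, z+ k+ (317) and z k (432), are the parental types, so the F1 was z+ k+ / z k.
The recombinant classes are z+ k and z k+: 125 + 126 = 251.
Recombination frequency = 251/1000 = 0.2510 ≈ 25.1%, i.e. 25.1 cM.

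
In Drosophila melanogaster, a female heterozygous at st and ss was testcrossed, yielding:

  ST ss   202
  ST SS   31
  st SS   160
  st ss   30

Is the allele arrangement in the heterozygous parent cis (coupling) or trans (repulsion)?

The two most frequent classes are ST ss (202) and st SS (160); these are the parental (non-recombinant) types.
So the F1 carried ST ss on one chromosome and st SS on the other — the recessive alleles are on opposite chromosomes (trans / repulsion).

trans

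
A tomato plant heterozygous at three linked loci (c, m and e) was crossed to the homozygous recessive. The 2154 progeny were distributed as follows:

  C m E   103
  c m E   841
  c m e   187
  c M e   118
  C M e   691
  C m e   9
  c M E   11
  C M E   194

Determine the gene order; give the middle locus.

The two most frequent reciprocal classes, c m E and C M e, are the parental types, so the F1 was c m E / C M e.
The two rarest classes, c M E and C m e, are the double crossovers. Comparing them with the parentals, only the m allele has switched, so m is the middle locus and the order is e – m – c.

m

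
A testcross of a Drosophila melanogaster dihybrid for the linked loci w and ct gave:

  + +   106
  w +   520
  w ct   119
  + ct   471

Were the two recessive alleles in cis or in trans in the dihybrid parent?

trans

The two most frequent classes are + ct (471) and w + (520); these are the parental (non-recombinant) types.
So the F1 carried + ct on one chromosome and w + on the other — the recessive alleles are on opposite chromosomes (trans / repulsion).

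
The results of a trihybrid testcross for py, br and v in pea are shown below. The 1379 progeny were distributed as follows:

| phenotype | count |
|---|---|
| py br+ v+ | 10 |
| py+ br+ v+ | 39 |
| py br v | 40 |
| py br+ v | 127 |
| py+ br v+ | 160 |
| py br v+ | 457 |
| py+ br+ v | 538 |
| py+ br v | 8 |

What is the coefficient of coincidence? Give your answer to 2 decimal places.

0.84

The two most frequent reciprocal classes, py br v+ and py+ br+ v, are the parental types, so the F1 was py br v+ / py+ br+ v.
The two rarest classes, py br+ v+ and py+ br v, are the double crossovers. Comparing them with the parentals, only the br allele has switched, so br is the middle locus and the order is v – br – py.
v–br: (79 + 18)/1379 = 0.0703; br–py: (287 + 18)/1379 = 0.2212.
Expected DCO frequency = 0.0703 × 0.2212 ≈ 0.01555; observed = 18/1379 ≈ 0.01305.
Coefficient of coincidence = 0.01305/0.01555 ≈ 0.84.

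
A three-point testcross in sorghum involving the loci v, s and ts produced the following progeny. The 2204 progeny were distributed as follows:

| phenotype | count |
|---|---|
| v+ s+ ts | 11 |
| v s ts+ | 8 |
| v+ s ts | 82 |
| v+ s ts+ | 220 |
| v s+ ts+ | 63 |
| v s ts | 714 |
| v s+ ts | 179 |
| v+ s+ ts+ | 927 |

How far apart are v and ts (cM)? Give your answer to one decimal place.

The two most frequent reciprocal classes, v s ts and v+ s+ ts+, are the parental types, so the F1 was v s ts / v+ s+ ts+.
The two rarest classes, v s ts+ and v+ s+ ts, are the double crossovers. Comparing them with the parentals, only the ts allele has switched, so ts is the middle locus and the order is s – ts – v.
Crossovers in the ts–v interval produce the single-crossover classes v+ s ts and v s+ ts+ (82 + 63 = 145) plus the double crossovers (19).
RF(ts–v) = (145 + 19) / 2204 = 164/2204 = 0.0744 → 7.4 cM.

7.4 cM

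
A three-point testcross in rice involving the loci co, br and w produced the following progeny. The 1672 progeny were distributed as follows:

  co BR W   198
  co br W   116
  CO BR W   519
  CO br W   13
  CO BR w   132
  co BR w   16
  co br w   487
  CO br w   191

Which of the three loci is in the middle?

The two most frequent reciprocal classes, co br w and CO BR W, are the parental types, so the F1 was co br w / CO BR W.
The two rarest classes, co BR w and CO br W, are the double crossovers. Comparing them with the parentals, only the br allele has switched, so br is the middle locus and the order is co – br – w.

br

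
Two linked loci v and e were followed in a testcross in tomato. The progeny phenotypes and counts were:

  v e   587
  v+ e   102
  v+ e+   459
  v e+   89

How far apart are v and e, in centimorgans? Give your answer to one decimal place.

The two most frequent classes, v+ e+ (459) and v e (587), are the parental types, so the F1 was v+ e+ / v e.
The recombinant classes are v+ e and v e+: 102 + 89 = 191.
Recombination frequency = 191/1237 = 0.1544 ≈ 15.4%, i.e. 15.4 centimorgans.

15.4 centimorgans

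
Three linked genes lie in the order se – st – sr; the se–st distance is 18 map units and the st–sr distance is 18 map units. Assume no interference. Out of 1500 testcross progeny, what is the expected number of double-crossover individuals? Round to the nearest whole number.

49

Map distances give recombination frequencies of 0.180 and 0.180 for the two intervals.
With no interference, expected double-crossover frequency = 0.180 × 0.180 = 0.03240.
Expected number = 0.03240 × 1500 = 48.60 ≈ 49.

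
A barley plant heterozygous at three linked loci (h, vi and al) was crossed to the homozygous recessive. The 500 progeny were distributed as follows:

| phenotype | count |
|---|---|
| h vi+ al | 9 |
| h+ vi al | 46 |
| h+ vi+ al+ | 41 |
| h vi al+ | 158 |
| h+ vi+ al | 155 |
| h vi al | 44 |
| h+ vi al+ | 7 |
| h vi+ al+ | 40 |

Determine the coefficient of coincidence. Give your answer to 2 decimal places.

0.78

The two most frequent reciprocal classes, h vi al+ and h+ vi+ al, are the parental types, so the F1 was h vi al+ / h+ vi+ al.
The two rarest classes, h+ vi al+ and h vi+ al, are the double crossovers. Comparing them with the parentals, only the h allele has switched, so h is the middle locus and the order is al – h – vi.
al–h: (85 + 16)/500 = 0.2020; h–vi: (86 + 16)/500 = 0.2040.
Expected DCO frequency = 0.2020 × 0.2040 ≈ 0.04121; observed = 16/500 ≈ 0.03200.
Coefficient of coincidence = 0.03200/0.04121 ≈ 0.78.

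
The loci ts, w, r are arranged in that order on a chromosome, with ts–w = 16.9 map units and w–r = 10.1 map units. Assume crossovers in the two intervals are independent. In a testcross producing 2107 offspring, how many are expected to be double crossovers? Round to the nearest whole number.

Map distances give recombination frequencies of 0.169 and 0.101 for the two intervals.
With no interference, expected double-crossover frequency = 0.169 × 0.101 = 0.01707.
Expected number = 0.01707 × 2107 = 35.96 ≈ 36.

36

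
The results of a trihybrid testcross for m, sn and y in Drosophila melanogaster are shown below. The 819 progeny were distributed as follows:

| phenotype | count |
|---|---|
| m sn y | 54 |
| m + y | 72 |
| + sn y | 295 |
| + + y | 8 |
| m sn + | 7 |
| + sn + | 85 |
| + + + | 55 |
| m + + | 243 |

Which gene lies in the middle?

The two most frequent reciprocal classes, m + + and + sn y, are the parental types, so the F1 was m + + / + sn y.
The two rarest classes, m sn + and + + y, are the double crossovers. Comparing them with the parentals, only the sn allele has switched, so sn is the middle locus and the order is m – sn – y.

sn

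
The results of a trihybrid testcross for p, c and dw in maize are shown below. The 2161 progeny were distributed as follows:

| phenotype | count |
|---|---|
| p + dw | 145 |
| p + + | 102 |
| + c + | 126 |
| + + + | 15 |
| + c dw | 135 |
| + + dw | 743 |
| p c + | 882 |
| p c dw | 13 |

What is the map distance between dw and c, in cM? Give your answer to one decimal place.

12.3 cM

The two most frequent reciprocal classes, p c + and + + dw, are the parental types, so the F1 was p c + / + + dw.
The two rarest classes, p c dw and + + +, are the double crossovers. Comparing them with the parentals, only the dw allele has switched, so dw is the middle locus and the order is c – dw – p.
Crossovers in the c–dw interval produce the single-crossover classes p + + and + c dw (102 + 135 = 237) plus the double crossovers (28).
RF(c–dw) = (237 + 28) / 2161 = 265/2161 = 0.1226 → 12.3 cM.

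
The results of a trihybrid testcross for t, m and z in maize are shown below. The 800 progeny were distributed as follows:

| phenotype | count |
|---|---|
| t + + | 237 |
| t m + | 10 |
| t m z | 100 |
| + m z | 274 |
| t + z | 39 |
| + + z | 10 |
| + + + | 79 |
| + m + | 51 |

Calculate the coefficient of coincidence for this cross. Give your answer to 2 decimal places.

The two most frequent reciprocal classes, t + + and + m z, are the parental types, so the F1 was t + + / + m z.
The two rarest classes, t m + and + + z, are the double crossovers. Comparing them with the parentals, only the m allele has switched, so m is the middle locus and the order is z – m – t.
z–m: (90 + 20)/800 = 0.1375; m–t: (179 + 20)/800 = 0.2487.
Expected DCO frequency = 0.1375 × 0.2487 ≈ 0.03420; observed = 20/800 ≈ 0.02500.
Coefficient of coincidence = 0.02500/0.03420 ≈ 0.73.

0.73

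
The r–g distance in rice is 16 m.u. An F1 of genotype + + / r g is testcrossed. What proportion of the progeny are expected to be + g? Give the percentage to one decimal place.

8.0%

A map distance of 16 m.u. corresponds to a recombination frequency of 0.160.
The F1 is + + / r g, so + g is a recombinant gamete class with expected frequency r/2 = 0.160/2 = 0.0800.
That is 0.0800 = 8.0% of the progeny.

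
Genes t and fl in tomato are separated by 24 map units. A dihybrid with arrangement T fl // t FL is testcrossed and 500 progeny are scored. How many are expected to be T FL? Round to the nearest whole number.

60

A map distance of 24 map units corresponds to a recombination frequency of 0.240.
The F1 is T fl / t FL, so T FL is a recombinant gamete class with expected frequency r/2 = 0.240/2 = 0.1200.
Expected number = 0.1200 × 500 = 60.00 ≈ 60.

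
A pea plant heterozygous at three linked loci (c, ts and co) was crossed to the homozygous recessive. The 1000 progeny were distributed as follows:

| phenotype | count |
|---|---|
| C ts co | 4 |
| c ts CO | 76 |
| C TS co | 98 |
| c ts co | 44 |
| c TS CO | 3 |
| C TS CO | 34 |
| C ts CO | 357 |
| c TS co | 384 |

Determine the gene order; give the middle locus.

co

The two most frequent reciprocal classes, c TS co and C ts CO, are the parental types, so the F1 was c TS co / C ts CO.
The two rarest classes, c TS CO and C ts co, are the double crossovers. Comparing them with the parentals, only the co allele has switched, so co is the middle locus and the order is c – co – ts.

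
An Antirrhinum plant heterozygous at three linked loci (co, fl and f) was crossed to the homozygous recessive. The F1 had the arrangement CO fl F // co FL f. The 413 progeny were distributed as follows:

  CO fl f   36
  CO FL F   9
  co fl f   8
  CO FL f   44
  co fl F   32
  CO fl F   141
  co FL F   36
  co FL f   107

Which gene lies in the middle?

fl

The two rarest classes, CO FL F and co fl f, are the double crossovers. Comparing them with the parentals, only the fl allele has switched, so fl is the middle locus and the order is co – fl – f.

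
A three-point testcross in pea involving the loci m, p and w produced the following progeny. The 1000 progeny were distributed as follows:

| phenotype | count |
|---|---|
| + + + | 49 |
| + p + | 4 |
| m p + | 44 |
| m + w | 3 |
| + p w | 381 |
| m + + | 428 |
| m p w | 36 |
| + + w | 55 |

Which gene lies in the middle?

w

The two most frequent reciprocal classes, m + + and + p w, are the parental types, so the F1 was m + + / + p w.
The two rarest classes, m + w and + p +, are the double crossovers. Comparing them with the parentals, only the w allele has switched, so w is the middle locus and the order is m – w – p.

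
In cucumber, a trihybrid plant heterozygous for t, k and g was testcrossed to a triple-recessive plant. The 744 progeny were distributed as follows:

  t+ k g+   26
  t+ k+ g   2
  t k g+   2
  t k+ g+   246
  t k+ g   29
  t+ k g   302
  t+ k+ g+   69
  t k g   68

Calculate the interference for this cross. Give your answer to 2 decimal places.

The two most frequent reciprocal classes, t+ k g and t k+ g+, are the parental types, so the F1 was t+ k g / t k+ g+.
The two rarest classes, t+ k+ g and t k g+, are the double crossovers. Comparing them with the parentals, only the k allele has switched, so k is the middle locus and the order is t – k – g.
t–k: (137 + 4)/744 = 0.1895; k–g: (55 + 4)/744 = 0.0793.
Expected DCO frequency = 0.1895 × 0.0793 ≈ 0.01503; observed = 4/744 ≈ 0.00538.
Coefficient of coincidence = 0.00538/0.01503 ≈ 0.36; interference = 1 − 0.36 = 0.64.

0.64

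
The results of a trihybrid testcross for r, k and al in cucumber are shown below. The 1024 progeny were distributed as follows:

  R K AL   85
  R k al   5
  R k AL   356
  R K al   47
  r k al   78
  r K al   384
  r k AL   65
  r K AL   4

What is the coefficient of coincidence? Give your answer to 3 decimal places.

0.443

The two most frequent reciprocal classes, R k AL and r K al, are the parental types, so the F1 was R k AL / r K al.
The two rarest classes, R k al and r K AL, are the double crossovers. Comparing them with the parentals, only the al allele has switched, so al is the middle locus and the order is k – al – r.
k–al: (163 + 9)/1024 = 0.1680; al–r: (112 + 9)/1024 = 0.1182.
Expected DCO frequency = 0.1680 × 0.1182 ≈ 0.01986; observed = 9/1024 ≈ 0.00879.
Coefficient of coincidence = 0.00879/0.01986 ≈ 0.443.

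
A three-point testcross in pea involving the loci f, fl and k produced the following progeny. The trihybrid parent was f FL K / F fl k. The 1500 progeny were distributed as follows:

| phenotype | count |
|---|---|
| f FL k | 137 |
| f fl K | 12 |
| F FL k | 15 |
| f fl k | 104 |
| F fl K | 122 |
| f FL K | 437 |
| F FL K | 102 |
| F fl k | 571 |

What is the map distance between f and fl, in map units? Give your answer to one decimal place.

The two rarest classes, f fl K and F FL k, are the double crossovers. Comparing them with the parentals, only the fl allele has switched, so fl is the middle locus and the order is f – fl – k.
Crossovers in the f–fl interval produce the single-crossover classes F FL K and f fl k (102 + 104 = 206) plus the double crossovers (27).
RF(f–fl) = (206 + 27) / 1500 = 233/1500 = 0.1553 → 15.5 map units.

15.5 map units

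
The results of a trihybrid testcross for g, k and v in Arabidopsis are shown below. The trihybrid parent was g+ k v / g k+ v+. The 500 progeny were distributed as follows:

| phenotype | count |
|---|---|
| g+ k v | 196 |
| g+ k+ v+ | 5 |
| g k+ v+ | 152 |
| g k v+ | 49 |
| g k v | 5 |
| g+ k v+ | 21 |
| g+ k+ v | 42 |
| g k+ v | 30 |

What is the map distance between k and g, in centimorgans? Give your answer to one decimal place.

The two rarest classes, g k v and g+ k+ v+, are the double crossovers. Comparing them with the parentals, only the g allele has switched, so g is the middle locus and the order is k – g – v.
Crossovers in the k–g interval produce the single-crossover classes g+ k+ v and g k v+ (42 + 49 = 91) plus the double crossovers (10).
RF(k–g) = (91 + 10) / 500 = 101/500 = 0.2020 → 20.2 centimorgans.

20.2 centimorgans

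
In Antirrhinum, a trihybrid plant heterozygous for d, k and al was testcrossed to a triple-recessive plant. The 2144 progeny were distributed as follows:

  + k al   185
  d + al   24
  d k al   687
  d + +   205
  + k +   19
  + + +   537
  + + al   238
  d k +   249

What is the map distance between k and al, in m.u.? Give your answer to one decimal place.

The two most frequent reciprocal classes, + + + and d k al, are the parental types, so the F1 was + + + / d k al.
The two rarest classes, + k + and d + al, are the double crossovers. Comparing them with the parentals, only the k allele has switched, so k is the middle locus and the order is d – k – al.
Crossovers in the k–al interval produce the single-crossover classes + + al and d k + (238 + 249 = 487) plus the double crossovers (43).
RF(k–al) = (487 + 43) / 2144 = 530/2144 = 0.2472 → 24.7 m.u.

24.7 m.u.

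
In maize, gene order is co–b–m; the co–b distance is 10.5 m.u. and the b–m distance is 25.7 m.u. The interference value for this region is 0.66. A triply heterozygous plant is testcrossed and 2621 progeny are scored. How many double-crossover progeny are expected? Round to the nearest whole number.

24

Map distances give recombination frequencies of 0.105 and 0.257 for the two intervals.
With interference 0.66 (so coincidence = 0.34), expected double-crossover frequency = 0.105 × 0.257 × 0.34 = 0.00917.
Expected number = 0.00917 × 2621 = 24.05 ≈ 24.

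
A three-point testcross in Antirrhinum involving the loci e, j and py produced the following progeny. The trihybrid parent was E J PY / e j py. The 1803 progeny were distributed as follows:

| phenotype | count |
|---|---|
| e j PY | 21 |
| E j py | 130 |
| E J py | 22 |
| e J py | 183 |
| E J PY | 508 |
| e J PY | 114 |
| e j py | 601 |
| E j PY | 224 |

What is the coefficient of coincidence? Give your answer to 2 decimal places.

The two rarest classes, E J py and e j PY, are the double crossovers. Comparing them with the parentals, only the py allele has switched, so py is the middle locus and the order is j – py – e.
j–py: (407 + 43)/1803 = 0.2496; py–e: (244 + 43)/1803 = 0.1592.
Expected DCO frequency = 0.2496 × 0.1592 ≈ 0.03974; observed = 43/1803 ≈ 0.02385.
Coefficient of coincidence = 0.02385/0.03974 ≈ 0.60.

0.60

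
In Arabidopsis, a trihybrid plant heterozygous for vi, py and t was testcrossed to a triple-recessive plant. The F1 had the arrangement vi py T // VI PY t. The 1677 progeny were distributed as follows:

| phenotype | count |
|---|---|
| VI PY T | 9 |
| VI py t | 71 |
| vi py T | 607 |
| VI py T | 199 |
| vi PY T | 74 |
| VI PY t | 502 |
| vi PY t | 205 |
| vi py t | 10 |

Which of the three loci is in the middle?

t

The two rarest classes, vi py t and VI PY T, are the double crossovers. Comparing them with the parentals, only the t allele has switched, so t is the middle locus and the order is py – t – vi.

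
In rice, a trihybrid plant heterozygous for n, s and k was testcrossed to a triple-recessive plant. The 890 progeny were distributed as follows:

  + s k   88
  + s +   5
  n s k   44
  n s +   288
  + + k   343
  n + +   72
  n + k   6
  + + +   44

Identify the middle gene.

n

The two most frequent reciprocal classes, n s + and + + k, are the parental types, so the F1 was n s + / + + k.
The two rarest classes, + s + and n + k, are the double crossovers. Comparing them with the parentals, only the n allele has switched, so n is the middle locus and the order is s – n – k.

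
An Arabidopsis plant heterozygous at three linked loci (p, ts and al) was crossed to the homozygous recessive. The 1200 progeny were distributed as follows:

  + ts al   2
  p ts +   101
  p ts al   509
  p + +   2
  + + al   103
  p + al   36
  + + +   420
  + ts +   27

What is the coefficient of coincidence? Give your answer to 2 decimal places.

0.34

The two most frequent reciprocal classes, + + + and p ts al, are the parental types, so the F1 was + + + / p ts al.
The two rarest classes, p + + and + ts al, are the double crossovers. Comparing them with the parentals, only the p allele has switched, so p is the middle locus and the order is al – p – ts.
al–p: (204 + 4)/1200 = 0.1733; p–ts: (63 + 4)/1200 = 0.0558.
Expected DCO frequency = 0.1733 × 0.0558 ≈ 0.00967; observed = 4/1200 ≈ 0.00333.
Coefficient of coincidence = 0.00333/0.00967 ≈ 0.34.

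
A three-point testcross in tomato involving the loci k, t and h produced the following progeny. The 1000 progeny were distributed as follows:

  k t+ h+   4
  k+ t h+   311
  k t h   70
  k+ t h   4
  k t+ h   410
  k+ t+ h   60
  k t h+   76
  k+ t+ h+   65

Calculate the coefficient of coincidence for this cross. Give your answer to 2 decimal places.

The two most frequent reciprocal classes, k t+ h and k+ t h+, are the parental types, so the F1 was k t+ h / k+ t h+.
The two rarest classes, k t+ h+ and k+ t h, are the double crossovers. Comparing them with the parentals, only the h allele has switched, so h is the middle locus and the order is t – h – k.
t–h: (135 + 8)/1000 = 0.1430; h–k: (136 + 8)/1000 = 0.1440.
Expected DCO frequency = 0.1430 × 0.1440 ≈ 0.02059; observed = 8/1000 ≈ 0.00800.
Coefficient of coincidence = 0.00800/0.02059 ≈ 0.39.

0.39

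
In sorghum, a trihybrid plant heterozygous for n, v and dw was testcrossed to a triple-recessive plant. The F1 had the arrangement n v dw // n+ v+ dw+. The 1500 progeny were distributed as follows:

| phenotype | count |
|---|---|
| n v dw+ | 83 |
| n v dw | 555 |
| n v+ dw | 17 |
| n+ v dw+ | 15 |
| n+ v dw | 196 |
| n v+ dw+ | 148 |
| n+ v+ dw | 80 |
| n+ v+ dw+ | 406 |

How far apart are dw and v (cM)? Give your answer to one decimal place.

13.0 cM

The two rarest classes, n v+ dw and n+ v dw+, are the double crossovers. Comparing them with the parentals, only the v allele has switched, so v is the middle locus and the order is dw – v – n.
Crossovers in the dw–v interval produce the single-crossover classes n v dw+ and n+ v+ dw (83 + 80 = 163) plus the double crossovers (32).
RF(dw–v) = (163 + 32) / 1500 = 195/1500 = 0.1300 → 13.0 cM.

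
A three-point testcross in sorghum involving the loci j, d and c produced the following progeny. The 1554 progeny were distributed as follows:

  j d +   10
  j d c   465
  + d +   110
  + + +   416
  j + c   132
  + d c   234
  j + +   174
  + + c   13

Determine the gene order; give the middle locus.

c

The two most frequent reciprocal classes, j d c and + + +, are the parental types, so the F1 was j d c / + + +.
The two rarest classes, j d + and + + c, are the double crossovers. Comparing them with the parentals, only the c allele has switched, so c is the middle locus and the order is j – c – d.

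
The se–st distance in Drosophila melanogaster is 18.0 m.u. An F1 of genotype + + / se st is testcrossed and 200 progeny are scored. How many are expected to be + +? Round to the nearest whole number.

82

A map distance of 18.0 m.u. corresponds to a recombination frequency of 0.180.
The F1 is + + / se st, so + + is a parental gamete class with expected frequency (1 − r)/2 = 0.820/2 = 0.4100.
Expected number = 0.4100 × 200 = 82.00 ≈ 82.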